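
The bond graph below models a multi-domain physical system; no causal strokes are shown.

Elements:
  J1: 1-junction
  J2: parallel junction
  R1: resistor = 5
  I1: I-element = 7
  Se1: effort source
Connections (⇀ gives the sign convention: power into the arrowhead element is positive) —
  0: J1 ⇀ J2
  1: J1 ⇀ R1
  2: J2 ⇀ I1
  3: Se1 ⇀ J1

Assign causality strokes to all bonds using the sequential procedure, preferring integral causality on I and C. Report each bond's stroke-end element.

#0 stroke at J2
#1 stroke at J1
#2 stroke at I1
#3 stroke at J1

#3 stroke at J1  (Se1: effort source, stroke at far end)
#2 stroke at I1  (I1 integral (f out))
#0 stroke at J2  (J2: last free bond brings effort in)
#1 stroke at J1  (J1: bond 0 brought flow, rest push out)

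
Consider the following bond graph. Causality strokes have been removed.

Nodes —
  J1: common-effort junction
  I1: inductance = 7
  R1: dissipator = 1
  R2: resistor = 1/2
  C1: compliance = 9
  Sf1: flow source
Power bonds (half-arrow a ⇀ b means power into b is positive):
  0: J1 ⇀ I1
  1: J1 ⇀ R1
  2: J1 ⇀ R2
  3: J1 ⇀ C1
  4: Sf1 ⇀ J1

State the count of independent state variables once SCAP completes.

2  (C1, I1 all integral)

b4 stroke→Sf1  (source Sf1 imposes f)
b0 stroke→I1  (prefer integral on I1)
b3 stroke→J1  (prefer integral on C1)
b1 stroke→R1  (0-jn J1 has e-setter on 3)
b2 stroke→R2  (common-e at J1 fixed by 3)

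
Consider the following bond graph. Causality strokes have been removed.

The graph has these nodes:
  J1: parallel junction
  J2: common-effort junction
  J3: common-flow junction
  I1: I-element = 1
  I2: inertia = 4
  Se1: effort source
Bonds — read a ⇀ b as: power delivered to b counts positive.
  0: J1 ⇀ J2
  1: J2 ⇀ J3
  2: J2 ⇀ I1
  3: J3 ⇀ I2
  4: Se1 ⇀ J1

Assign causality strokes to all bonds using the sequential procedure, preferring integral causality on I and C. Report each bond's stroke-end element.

bond 0 stroke→J2
bond 1 stroke→J3
bond 2 stroke→I1
bond 3 stroke→I2
bond 4 stroke→J1

#4 stroke at J1  (Se1 fixes effort; stroke away)
#0 stroke at J2  (0-jn J1 has e-setter on 4)
#1 stroke at J3  (common-e at J2 fixed by 0)
#2 stroke at I1  (J2 effort already set via bond 0)
#3 stroke at I2  (closing 1-jn rule on J3)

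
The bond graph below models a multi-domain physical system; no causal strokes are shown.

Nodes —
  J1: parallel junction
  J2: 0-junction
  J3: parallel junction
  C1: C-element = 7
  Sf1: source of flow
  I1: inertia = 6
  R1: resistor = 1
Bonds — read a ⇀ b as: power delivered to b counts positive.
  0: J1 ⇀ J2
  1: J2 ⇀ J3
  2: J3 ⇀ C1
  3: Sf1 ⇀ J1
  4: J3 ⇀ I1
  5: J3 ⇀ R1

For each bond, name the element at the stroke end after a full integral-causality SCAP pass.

bond 0 |J1
bond 1 |J2
bond 2 |J3
bond 3 |Sf1
bond 4 |I1
bond 5 |R1

β3 |Sf1  (Sf1 fixes flow; stroke at Sf1)
β0 |J1  (closing 0-jn rule on J1)
β1 |J2  (J2: last free bond brings effort in)
β2 |J3  (C1 outputs effort q/C1)
β4 |I1  (0-jn J3 has e-setter on 2)
β5 |R1  (J3 effort already set via bond 2)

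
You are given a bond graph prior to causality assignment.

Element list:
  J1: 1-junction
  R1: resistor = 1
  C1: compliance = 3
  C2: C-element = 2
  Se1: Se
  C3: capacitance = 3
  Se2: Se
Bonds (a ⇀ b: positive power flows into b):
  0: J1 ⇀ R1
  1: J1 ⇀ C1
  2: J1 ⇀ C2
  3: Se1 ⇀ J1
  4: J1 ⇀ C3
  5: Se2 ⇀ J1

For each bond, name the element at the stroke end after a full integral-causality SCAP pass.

β3 |J1  (source Se1 imposes e)
β5 |J1  (Se2 (Se) sets effort on bond)
β1 |J1  (prefer integral on C1)
β2 |J1  (C2 outputs effort q/C2)
β4 |J1  (C3 outputs effort q/C3)
β0 |R1  (J1 needs exactly one f-in)

b0 stroke→R1
b1 stroke→J1
b2 stroke→J1
b3 stroke→J1
b4 stroke→J1
b5 stroke→J1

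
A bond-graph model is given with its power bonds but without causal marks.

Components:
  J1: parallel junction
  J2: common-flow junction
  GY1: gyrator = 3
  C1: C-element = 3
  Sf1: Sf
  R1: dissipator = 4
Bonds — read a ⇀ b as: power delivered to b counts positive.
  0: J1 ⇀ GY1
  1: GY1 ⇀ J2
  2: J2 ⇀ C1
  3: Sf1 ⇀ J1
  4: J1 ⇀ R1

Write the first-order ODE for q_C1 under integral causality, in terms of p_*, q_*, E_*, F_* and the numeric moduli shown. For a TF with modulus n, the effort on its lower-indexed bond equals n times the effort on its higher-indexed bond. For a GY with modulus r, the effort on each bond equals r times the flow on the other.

dq_C1/dt = 4*F_Sf1/3 - 4*q_C1/27

bond 3 |Sf1  (Sf1: flow source, stroke at near end)
bond 2 |J2  (prefer integral on C1)
bond 1 |GY1  (J2: last free bond brings flow in)
bond 0 |GY1  (GY1: gyrator matches bond 1)
bond 4 |J1  (J1: last free bond brings effort in)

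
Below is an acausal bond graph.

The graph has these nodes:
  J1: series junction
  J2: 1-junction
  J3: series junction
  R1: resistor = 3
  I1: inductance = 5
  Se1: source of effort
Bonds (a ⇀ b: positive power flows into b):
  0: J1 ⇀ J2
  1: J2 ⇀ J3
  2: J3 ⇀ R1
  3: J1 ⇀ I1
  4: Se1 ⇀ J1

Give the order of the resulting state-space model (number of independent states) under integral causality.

1  (I1 all integral)

β4 |J1  (Se1: effort source, stroke at far end)
β3 |I1  (I1 integral (f out))
β0 |J1  (common-f at J1 fixed by 3)
β1 |J2  (common-f at J2 fixed by 0)
β2 |J3  (J3: bond 1 brought flow, rest push out)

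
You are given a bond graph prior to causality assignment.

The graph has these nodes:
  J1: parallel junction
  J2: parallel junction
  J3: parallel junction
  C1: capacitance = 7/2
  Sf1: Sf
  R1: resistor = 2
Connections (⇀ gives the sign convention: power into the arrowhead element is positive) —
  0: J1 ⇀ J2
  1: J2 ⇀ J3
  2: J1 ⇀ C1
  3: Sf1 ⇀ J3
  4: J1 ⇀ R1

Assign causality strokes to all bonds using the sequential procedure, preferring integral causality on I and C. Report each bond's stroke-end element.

b0 stroke at J2
b1 stroke at J3
b2 stroke at J1
b3 stroke at Sf1
b4 stroke at R1

b3 →Sf1  (Sf1: flow source, stroke at near end)
b1 →J3  (J3 needs exactly one e-in)
b0 →J2  (only one effort-in slot at J2)
b2 →J1  (prefer integral on C1)
b4 →R1  (common-e at J1 fixed by 2)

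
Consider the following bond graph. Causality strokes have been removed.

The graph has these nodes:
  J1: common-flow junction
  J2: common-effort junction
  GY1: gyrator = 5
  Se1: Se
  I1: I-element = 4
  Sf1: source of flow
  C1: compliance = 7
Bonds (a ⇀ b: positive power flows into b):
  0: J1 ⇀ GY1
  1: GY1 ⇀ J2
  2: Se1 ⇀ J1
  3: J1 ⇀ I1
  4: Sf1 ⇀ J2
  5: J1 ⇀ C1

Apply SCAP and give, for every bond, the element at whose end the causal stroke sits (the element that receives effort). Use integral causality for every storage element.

b0 stroke at J1
b1 stroke at J2
b2 stroke at J1
b3 stroke at I1
b4 stroke at Sf1
b5 stroke at J1

β2 |J1  (Se1 fixes effort; stroke away)
β4 |Sf1  (Sf1 (Sf) sets flow on bond)
β1 |J2  (only one effort-in slot at J2)
β0 |J1  (GY GY1: same side as bond 1)
β3 |I1  (I1 outputs flow p/I1)
β5 |J1  (J1: bond 3 brought flow, rest push out)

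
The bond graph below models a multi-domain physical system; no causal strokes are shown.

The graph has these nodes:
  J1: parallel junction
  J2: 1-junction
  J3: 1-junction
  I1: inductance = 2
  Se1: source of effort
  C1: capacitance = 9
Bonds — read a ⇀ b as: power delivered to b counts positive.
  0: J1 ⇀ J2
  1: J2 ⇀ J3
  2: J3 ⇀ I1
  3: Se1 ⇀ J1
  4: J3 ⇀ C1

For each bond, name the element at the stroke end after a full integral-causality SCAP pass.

bond 0 stroke→J2
bond 1 stroke→J3
bond 2 stroke→I1
bond 3 stroke→J1
bond 4 stroke→J3

bond 3 stroke→J1  (source Se1 imposes e)
bond 0 stroke→J2  (J1 effort already set via bond 3)
bond 1 stroke→J3  (closing 1-jn rule on J2)
bond 2 stroke→I1  (prefer integral on I1)
bond 4 stroke→J3  (1-jn J3 has f-setter on 2)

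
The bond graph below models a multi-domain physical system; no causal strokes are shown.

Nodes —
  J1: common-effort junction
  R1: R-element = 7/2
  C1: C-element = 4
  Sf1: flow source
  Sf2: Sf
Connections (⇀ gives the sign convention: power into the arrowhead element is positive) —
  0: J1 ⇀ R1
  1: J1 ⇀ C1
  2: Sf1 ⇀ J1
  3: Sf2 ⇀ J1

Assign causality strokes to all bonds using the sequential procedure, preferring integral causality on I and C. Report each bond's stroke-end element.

bond 0 stroke at R1
bond 1 stroke at J1
bond 2 stroke at Sf1
bond 3 stroke at Sf2

β2 →Sf1  (Sf1 (Sf) sets flow on bond)
β3 →Sf2  (Sf2 (Sf) sets flow on bond)
β1 →J1  (prefer integral on C1)
β0 →R1  (common-e at J1 fixed by 1)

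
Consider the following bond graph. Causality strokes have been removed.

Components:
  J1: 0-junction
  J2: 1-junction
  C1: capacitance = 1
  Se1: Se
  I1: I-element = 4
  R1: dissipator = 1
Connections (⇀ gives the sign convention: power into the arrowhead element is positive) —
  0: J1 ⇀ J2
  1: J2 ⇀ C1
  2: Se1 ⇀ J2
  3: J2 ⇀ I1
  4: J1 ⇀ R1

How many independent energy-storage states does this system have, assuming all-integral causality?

2  (C1, I1 all integral)

β2 →J2  (Se1: effort source, stroke at far end)
β1 →J2  (prefer integral on C1)
β3 →I1  (I1: I, integral causality)
β0 →J2  (J2: bond 3 brought flow, rest push out)
β4 →J1  (J1: last free bond brings effort in)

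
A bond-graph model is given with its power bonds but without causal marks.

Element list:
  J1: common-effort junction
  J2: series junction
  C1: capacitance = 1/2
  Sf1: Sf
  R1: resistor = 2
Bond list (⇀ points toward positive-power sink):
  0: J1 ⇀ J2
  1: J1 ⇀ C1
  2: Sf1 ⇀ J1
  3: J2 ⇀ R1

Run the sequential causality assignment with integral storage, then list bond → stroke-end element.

bond 2 →Sf1  (source Sf1 imposes f)
bond 1 →J1  (C1: C, integral causality)
bond 0 →J2  (J1 effort already set via bond 1)
bond 3 →R1  (only one flow-in slot at J2)

#0 →J2
#1 →J1
#2 →Sf1
#3 →R1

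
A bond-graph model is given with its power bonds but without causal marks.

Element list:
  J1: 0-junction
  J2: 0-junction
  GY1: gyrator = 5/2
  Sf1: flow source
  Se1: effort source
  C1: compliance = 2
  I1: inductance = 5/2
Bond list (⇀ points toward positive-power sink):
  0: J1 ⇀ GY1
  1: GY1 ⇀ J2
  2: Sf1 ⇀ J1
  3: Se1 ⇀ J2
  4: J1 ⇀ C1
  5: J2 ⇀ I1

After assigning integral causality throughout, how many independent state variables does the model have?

2  (C1, I1 all integral)

b2 →Sf1  (Sf1 (Sf) sets flow on bond)
b3 →J2  (Se1 (Se) sets effort on bond)
b1 →GY1  (J2 effort already set via bond 3)
b5 →I1  (0-jn J2 has e-setter on 3)
b0 →GY1  (GY1: gyrator matches bond 1)
b4 →J1  (closing 0-jn rule on J1)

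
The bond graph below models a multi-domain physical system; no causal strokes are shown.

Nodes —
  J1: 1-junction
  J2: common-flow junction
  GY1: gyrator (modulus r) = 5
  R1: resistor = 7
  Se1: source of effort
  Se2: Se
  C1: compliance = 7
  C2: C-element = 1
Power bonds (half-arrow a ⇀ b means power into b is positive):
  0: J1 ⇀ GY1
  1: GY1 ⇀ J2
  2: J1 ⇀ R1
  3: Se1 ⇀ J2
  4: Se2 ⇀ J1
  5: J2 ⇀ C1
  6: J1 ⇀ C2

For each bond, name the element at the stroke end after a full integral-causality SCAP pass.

bond 3 |J2  (Se1 (Se) sets effort on bond)
bond 4 |J1  (Se2 fixes effort; stroke away)
bond 5 |J2  (prefer integral on C1)
bond 1 |GY1  (J2 needs exactly one f-in)
bond 0 |GY1  (GY GY1: same side as bond 1)
bond 2 |J1  (common-f at J1 fixed by 0)
bond 6 |J1  (J1 flow already set via bond 0)

bond 0 |GY1
bond 1 |GY1
bond 2 |J1
bond 3 |J2
bond 4 |J1
bond 5 |J2
bond 6 |J1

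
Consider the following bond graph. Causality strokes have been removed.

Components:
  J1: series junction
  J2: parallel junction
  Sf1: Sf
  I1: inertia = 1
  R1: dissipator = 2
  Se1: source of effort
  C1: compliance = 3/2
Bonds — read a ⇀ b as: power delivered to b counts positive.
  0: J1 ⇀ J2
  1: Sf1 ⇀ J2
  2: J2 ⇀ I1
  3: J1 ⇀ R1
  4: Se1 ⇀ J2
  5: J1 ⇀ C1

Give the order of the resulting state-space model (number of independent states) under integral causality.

#1 →Sf1  (Sf1: flow source, stroke at near end)
#4 →J2  (Se1 (Se) sets effort on bond)
#0 →J1  (J2: bond 4 brought effort, rest push out)
#2 →I1  (0-jn J2 has e-setter on 4)
#5 →J1  (prefer integral on C1)
#3 →R1  (J1 needs exactly one f-in)

2  (C1, I1 all integral)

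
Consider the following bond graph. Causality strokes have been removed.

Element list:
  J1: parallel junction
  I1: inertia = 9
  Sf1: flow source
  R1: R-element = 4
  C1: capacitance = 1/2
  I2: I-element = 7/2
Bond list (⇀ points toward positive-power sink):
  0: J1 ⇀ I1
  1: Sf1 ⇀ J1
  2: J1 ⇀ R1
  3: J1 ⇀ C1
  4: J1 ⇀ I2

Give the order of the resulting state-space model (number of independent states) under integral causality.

3  (C1, I1, I2 all integral)

b1 stroke→Sf1  (Sf1: flow source, stroke at near end)
b0 stroke→I1  (I1 integral (f out))
b3 stroke→J1  (C1: C, integral causality)
b2 stroke→R1  (J1 effort already set via bond 3)
b4 stroke→I2  (0-jn J1 has e-setter on 3)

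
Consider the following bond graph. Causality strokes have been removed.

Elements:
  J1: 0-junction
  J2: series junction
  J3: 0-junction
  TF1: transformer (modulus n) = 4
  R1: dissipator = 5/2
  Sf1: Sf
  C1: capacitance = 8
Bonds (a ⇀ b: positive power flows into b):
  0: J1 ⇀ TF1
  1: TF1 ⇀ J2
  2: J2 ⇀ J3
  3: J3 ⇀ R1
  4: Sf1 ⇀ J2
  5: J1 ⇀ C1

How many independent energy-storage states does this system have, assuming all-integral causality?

β4 stroke→Sf1  (Sf1: flow source, stroke at near end)
β1 stroke→J2  (J2 flow already set via bond 4)
β2 stroke→J2  (common-f at J2 fixed by 4)
β3 stroke→J3  (J3 needs exactly one e-in)
β0 stroke→TF1  (TF1 one-in-one-out from 1)
β5 stroke→J1  (J1 needs exactly one e-in)

1  (C1 all integral)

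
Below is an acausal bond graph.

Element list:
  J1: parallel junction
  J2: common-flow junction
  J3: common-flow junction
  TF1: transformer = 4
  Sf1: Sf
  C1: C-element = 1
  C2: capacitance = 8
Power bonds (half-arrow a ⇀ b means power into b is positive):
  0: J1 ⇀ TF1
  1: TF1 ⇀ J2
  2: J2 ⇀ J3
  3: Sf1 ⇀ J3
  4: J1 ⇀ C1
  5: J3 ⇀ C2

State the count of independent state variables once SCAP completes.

β3 stroke at Sf1  (source Sf1 imposes f)
β2 stroke at J3  (J3: bond 3 brought flow, rest push out)
β5 stroke at J3  (common-f at J3 fixed by 3)
β1 stroke at J2  (common-f at J2 fixed by 2)
β0 stroke at TF1  (through TF1, causality passes straight; one stroke at TF1)
β4 stroke at J1  (only one effort-in slot at J1)

2  (C1, C2 all integral)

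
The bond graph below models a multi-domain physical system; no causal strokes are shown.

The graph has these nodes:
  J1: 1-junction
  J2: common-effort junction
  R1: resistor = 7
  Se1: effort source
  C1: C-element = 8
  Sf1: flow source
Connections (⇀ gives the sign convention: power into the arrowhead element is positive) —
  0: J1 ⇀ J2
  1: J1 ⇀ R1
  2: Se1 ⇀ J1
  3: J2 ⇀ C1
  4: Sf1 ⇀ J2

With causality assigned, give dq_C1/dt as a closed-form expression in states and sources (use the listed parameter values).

dq_C1/dt = E_Se1/7 + F_Sf1 - q_C1/56

bond 2 |J1  (source Se1 imposes e)
bond 4 |Sf1  (Sf1 (Sf) sets flow on bond)
bond 3 |J2  (C1 outputs effort q/C1)
bond 0 |J1  (J2 effort already set via bond 3)
bond 1 |R1  (closing 1-jn rule on J1)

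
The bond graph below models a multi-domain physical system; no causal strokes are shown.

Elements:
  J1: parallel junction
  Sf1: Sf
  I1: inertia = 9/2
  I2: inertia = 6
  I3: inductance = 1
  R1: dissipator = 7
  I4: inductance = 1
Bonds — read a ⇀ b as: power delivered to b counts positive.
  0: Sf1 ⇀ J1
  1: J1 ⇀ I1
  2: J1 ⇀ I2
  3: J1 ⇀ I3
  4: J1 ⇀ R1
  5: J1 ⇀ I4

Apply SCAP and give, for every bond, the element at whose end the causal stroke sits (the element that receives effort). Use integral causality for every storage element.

#0 stroke→Sf1
#1 stroke→I1
#2 stroke→I2
#3 stroke→I3
#4 stroke→J1
#5 stroke→I4

β0 |Sf1  (Sf1 (Sf) sets flow on bond)
β1 |I1  (prefer integral on I1)
β2 |I2  (I2 outputs flow p/I2)
β3 |I3  (I3 integral (f out))
β5 |I4  (prefer integral on I4)
β4 |J1  (J1: last free bond brings effort in)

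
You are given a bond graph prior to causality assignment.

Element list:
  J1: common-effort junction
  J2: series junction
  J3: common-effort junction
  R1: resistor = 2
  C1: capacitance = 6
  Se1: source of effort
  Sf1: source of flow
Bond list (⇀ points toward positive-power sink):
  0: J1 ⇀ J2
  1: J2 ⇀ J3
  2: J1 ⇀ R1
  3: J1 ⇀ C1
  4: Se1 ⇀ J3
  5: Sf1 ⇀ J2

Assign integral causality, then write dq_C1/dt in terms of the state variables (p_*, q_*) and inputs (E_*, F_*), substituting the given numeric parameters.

bond 4 stroke→J3  (Se1 fixes effort; stroke away)
bond 5 stroke→Sf1  (Sf1 fixes flow; stroke at Sf1)
bond 0 stroke→J2  (common-f at J2 fixed by 5)
bond 1 stroke→J2  (J2: bond 5 brought flow, rest push out)
bond 3 stroke→J1  (C1: C, integral causality)
bond 2 stroke→R1  (J1: bond 3 brought effort, rest push out)

dq_C1/dt = -F_Sf1 - q_C1/12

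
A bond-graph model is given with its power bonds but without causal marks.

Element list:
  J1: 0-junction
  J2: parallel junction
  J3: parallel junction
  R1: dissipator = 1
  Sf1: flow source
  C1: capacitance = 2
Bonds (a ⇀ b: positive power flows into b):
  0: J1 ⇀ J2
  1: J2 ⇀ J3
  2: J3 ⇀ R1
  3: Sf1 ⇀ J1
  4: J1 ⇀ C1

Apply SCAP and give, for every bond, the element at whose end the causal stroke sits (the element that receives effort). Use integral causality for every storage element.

b0 |J2
b1 |J3
b2 |R1
b3 |Sf1
b4 |J1

bond 3 →Sf1  (Sf1: flow source, stroke at near end)
bond 4 →J1  (C1: C, integral causality)
bond 0 →J2  (0-jn J1 has e-setter on 4)
bond 1 →J3  (J2: bond 0 brought effort, rest push out)
bond 2 →R1  (J3: bond 1 brought effort, rest push out)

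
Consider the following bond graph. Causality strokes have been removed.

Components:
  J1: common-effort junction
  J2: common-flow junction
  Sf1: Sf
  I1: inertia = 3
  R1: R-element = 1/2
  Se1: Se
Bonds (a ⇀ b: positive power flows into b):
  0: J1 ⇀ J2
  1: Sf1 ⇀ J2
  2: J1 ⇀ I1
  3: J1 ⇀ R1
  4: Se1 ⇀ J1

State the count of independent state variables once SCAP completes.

b1 stroke at Sf1  (Sf1 (Sf) sets flow on bond)
b4 stroke at J1  (Se1 (Se) sets effort on bond)
b0 stroke at J2  (0-jn J1 has e-setter on 4)
b2 stroke at I1  (J1: bond 4 brought effort, rest push out)
b3 stroke at R1  (J1: bond 4 brought effort, rest push out)

1  (I1 all integral)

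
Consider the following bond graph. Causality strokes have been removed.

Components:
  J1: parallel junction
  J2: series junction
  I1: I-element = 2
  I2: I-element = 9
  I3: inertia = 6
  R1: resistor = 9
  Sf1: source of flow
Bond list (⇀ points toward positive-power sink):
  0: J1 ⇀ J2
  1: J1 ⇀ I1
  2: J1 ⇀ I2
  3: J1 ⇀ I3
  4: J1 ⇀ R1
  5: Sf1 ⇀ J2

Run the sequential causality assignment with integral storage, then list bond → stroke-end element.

bond 5 →Sf1  (Sf1 (Sf) sets flow on bond)
bond 0 →J2  (1-jn J2 has f-setter on 5)
bond 1 →I1  (I1 outputs flow p/I1)
bond 2 →I2  (I2 integral (f out))
bond 3 →I3  (I3 outputs flow p/I3)
bond 4 →J1  (only one effort-in slot at J1)

bond 0 →J2
bond 1 →I1
bond 2 →I2
bond 3 →I3
bond 4 →J1
bond 5 →Sf1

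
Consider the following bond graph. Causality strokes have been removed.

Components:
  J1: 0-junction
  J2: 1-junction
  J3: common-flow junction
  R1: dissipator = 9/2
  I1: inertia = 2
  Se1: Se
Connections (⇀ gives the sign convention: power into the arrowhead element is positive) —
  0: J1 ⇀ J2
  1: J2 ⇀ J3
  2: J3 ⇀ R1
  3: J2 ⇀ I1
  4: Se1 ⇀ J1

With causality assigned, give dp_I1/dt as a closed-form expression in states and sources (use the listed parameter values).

dp_I1/dt = E_Se1 - 9*p_I1/4

β4 |J1  (Se1 fixes effort; stroke away)
β0 |J2  (J1 effort already set via bond 4)
β3 |I1  (prefer integral on I1)
β1 |J2  (1-jn J2 has f-setter on 3)
β2 |J3  (J3 flow already set via bond 1)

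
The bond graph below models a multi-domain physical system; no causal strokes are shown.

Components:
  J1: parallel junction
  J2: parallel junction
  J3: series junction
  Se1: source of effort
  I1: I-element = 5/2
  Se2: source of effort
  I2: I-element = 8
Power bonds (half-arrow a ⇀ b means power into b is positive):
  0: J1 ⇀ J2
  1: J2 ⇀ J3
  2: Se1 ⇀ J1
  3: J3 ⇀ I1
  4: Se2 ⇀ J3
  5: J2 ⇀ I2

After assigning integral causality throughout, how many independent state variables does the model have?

#2 →J1  (source Se1 imposes e)
#4 →J3  (Se2 fixes effort; stroke away)
#0 →J2  (J1 effort already set via bond 2)
#1 →J3  (J2: bond 0 brought effort, rest push out)
#5 →I2  (J2: bond 0 brought effort, rest push out)
#3 →I1  (J3: last free bond brings flow in)

2  (I1, I2 all integral)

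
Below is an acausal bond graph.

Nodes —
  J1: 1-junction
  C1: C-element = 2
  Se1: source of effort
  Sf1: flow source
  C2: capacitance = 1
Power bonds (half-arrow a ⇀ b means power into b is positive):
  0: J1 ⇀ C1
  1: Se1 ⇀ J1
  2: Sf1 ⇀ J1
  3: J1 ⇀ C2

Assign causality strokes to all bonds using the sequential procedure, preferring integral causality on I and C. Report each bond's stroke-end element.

b1 stroke→J1  (source Se1 imposes e)
b2 stroke→Sf1  (Sf1 fixes flow; stroke at Sf1)
b0 stroke→J1  (J1: bond 2 brought flow, rest push out)
b3 stroke→J1  (1-jn J1 has f-setter on 2)

bond 0 |J1
bond 1 |J1
bond 2 |Sf1
bond 3 |J1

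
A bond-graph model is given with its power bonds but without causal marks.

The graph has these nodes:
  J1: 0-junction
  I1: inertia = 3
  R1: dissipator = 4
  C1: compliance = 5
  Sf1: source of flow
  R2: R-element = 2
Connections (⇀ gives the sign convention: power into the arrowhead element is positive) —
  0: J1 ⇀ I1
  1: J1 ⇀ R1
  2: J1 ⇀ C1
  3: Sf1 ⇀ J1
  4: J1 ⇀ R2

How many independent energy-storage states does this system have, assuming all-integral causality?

b3 |Sf1  (Sf1 (Sf) sets flow on bond)
b0 |I1  (prefer integral on I1)
b2 |J1  (C1 integral (e out))
b1 |R1  (J1: bond 2 brought effort, rest push out)
b4 |R2  (J1 effort already set via bond 2)

2  (C1, I1 all integral)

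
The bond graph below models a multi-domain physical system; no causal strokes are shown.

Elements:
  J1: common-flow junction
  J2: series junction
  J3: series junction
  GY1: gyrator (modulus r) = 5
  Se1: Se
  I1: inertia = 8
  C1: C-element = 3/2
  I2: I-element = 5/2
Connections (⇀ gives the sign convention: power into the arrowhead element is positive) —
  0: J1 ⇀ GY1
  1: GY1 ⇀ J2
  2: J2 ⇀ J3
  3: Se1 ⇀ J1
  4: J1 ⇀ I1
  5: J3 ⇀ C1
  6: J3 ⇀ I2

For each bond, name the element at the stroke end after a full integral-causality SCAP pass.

β3 stroke at J1  (source Se1 imposes e)
β4 stroke at I1  (prefer integral on I1)
β0 stroke at J1  (J1: bond 4 brought flow, rest push out)
β1 stroke at J2  (through GY1, causality inverts; strokes same side of GY1)
β2 stroke at J3  (J2: last free bond brings flow in)
β5 stroke at J3  (C1 outputs effort q/C1)
β6 stroke at I2  (J3 needs exactly one f-in)

b0 stroke at J1
b1 stroke at J2
b2 stroke at J3
b3 stroke at J1
b4 stroke at I1
b5 stroke at J3
b6 stroke at I2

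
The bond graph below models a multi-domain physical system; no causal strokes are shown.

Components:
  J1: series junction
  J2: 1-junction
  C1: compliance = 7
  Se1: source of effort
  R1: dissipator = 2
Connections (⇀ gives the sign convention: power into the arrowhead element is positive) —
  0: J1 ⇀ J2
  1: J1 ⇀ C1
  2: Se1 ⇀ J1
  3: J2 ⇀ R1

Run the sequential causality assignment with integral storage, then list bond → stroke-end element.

b0 →J2
b1 →J1
b2 →J1
b3 →R1

β2 |J1  (Se1 fixes effort; stroke away)
β1 |J1  (C1 integral (e out))
β0 |J2  (only one flow-in slot at J1)
β3 |R1  (closing 1-jn rule on J2)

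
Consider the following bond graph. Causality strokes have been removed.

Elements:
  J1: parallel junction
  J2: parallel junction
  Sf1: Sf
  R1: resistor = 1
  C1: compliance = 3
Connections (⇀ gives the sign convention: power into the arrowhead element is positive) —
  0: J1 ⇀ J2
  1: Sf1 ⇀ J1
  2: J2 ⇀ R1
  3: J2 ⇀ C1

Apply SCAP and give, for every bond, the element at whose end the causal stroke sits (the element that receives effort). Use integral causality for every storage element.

#1 stroke→Sf1  (Sf1 (Sf) sets flow on bond)
#0 stroke→J1  (J1 needs exactly one e-in)
#3 stroke→J2  (C1 integral (e out))
#2 stroke→R1  (J2: bond 3 brought effort, rest push out)

bond 0 →J1
bond 1 →Sf1
bond 2 →R1
bond 3 →J2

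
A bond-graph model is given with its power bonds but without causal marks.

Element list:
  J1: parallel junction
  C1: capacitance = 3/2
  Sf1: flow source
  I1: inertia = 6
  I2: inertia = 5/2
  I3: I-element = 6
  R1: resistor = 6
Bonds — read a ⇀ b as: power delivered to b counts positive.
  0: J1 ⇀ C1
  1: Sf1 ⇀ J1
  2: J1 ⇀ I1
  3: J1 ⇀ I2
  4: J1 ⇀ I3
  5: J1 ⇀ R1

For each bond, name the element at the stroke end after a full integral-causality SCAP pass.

#0 →J1
#1 →Sf1
#2 →I1
#3 →I2
#4 →I3
#5 →R1

b1 →Sf1  (Sf1: flow source, stroke at near end)
b0 →J1  (C1: C, integral causality)
b2 →I1  (common-e at J1 fixed by 0)
b3 →I2  (J1: bond 0 brought effort, rest push out)
b4 →I3  (J1: bond 0 brought effort, rest push out)
b5 →R1  (0-jn J1 has e-setter on 0)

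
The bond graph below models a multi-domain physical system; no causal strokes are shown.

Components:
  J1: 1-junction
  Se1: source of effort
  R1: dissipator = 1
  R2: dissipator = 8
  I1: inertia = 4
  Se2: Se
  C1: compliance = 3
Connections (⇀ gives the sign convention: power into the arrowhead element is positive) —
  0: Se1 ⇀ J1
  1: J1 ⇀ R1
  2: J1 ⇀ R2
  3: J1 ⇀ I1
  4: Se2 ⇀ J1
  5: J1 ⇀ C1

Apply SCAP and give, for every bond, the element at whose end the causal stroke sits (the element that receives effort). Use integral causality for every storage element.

b0 stroke→J1
b1 stroke→J1
b2 stroke→J1
b3 stroke→I1
b4 stroke→J1
b5 stroke→J1

bond 0 stroke→J1  (Se1 (Se) sets effort on bond)
bond 4 stroke→J1  (Se2 fixes effort; stroke away)
bond 3 stroke→I1  (prefer integral on I1)
bond 1 stroke→J1  (1-jn J1 has f-setter on 3)
bond 2 stroke→J1  (J1: bond 3 brought flow, rest push out)
bond 5 stroke→J1  (common-f at J1 fixed by 3)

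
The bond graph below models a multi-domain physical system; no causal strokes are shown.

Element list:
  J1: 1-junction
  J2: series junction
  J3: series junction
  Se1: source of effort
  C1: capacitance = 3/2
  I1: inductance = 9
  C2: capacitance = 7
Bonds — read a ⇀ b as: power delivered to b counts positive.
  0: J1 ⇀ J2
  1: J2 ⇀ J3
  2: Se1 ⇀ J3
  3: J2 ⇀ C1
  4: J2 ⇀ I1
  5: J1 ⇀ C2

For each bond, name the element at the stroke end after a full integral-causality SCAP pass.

b0 →J2
b1 →J2
b2 →J3
b3 →J2
b4 →I1
b5 →J1

b2 |J3  (source Se1 imposes e)
b1 |J2  (J3: last free bond brings flow in)
b3 |J2  (C1: C, integral causality)
b4 |I1  (prefer integral on I1)
b0 |J2  (J2 flow already set via bond 4)
b5 |J1  (common-f at J1 fixed by 0)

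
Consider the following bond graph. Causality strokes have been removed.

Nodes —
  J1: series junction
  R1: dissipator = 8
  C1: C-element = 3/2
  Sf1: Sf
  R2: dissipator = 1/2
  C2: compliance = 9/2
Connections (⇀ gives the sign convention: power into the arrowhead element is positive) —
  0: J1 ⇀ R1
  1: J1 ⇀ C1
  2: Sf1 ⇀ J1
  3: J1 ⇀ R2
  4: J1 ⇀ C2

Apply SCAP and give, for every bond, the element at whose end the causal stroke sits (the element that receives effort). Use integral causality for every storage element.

bond 2 |Sf1  (Sf1: flow source, stroke at near end)
bond 0 |J1  (J1 flow already set via bond 2)
bond 1 |J1  (1-jn J1 has f-setter on 2)
bond 3 |J1  (J1 flow already set via bond 2)
bond 4 |J1  (J1: bond 2 brought flow, rest push out)

β0 stroke at J1
β1 stroke at J1
β2 stroke at Sf1
β3 stroke at J1
β4 stroke at J1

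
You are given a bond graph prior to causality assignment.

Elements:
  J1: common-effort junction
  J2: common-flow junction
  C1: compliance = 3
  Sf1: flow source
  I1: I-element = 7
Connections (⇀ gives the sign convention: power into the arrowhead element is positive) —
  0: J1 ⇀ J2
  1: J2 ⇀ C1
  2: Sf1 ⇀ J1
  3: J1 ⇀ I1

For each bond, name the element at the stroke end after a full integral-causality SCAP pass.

β2 stroke→Sf1  (Sf1 (Sf) sets flow on bond)
β1 stroke→J2  (C1 integral (e out))
β0 stroke→J1  (only one flow-in slot at J2)
β3 stroke→I1  (0-jn J1 has e-setter on 0)

#0 |J1
#1 |J2
#2 |Sf1
#3 |I1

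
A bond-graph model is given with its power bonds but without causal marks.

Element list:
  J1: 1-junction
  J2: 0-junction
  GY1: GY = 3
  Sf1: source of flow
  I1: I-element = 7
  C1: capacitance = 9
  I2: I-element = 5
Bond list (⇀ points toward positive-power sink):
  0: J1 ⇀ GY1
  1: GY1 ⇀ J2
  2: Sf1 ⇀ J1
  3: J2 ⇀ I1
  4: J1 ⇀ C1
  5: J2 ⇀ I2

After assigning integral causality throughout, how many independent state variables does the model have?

bond 2 stroke→Sf1  (Sf1: flow source, stroke at near end)
bond 0 stroke→J1  (J1 flow already set via bond 2)
bond 4 stroke→J1  (J1: bond 2 brought flow, rest push out)
bond 1 stroke→J2  (GY1 both-in/both-out from 0)
bond 3 stroke→I1  (common-e at J2 fixed by 1)
bond 5 stroke→I2  (J2 effort already set via bond 1)

3  (C1, I1, I2 all integral)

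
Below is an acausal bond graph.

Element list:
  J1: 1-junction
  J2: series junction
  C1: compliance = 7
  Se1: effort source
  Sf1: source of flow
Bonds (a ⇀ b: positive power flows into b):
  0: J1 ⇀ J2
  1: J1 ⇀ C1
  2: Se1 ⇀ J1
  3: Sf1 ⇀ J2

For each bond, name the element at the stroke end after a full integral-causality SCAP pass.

bond 0 →J2
bond 1 →J1
bond 2 →J1
bond 3 →Sf1

bond 2 stroke at J1  (Se1 (Se) sets effort on bond)
bond 3 stroke at Sf1  (Sf1 (Sf) sets flow on bond)
bond 0 stroke at J2  (J2 flow already set via bond 3)
bond 1 stroke at J1  (J1 flow already set via bond 0)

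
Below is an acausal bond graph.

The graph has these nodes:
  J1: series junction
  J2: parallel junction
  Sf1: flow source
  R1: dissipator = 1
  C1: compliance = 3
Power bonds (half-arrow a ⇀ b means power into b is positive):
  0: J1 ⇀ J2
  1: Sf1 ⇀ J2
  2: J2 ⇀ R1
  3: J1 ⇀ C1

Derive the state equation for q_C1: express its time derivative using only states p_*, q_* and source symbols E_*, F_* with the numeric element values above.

dq_C1/dt = -F_Sf1 - q_C1/3

#1 stroke→Sf1  (Sf1 (Sf) sets flow on bond)
#3 stroke→J1  (C1: C, integral causality)
#0 stroke→J2  (only one flow-in slot at J1)
#2 stroke→R1  (J2 effort already set via bond 0)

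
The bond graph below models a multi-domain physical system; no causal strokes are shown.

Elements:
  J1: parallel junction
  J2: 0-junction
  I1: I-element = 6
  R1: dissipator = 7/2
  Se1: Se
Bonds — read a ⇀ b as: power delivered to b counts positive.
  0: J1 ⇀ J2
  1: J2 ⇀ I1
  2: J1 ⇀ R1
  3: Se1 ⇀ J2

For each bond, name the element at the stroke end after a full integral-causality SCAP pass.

β3 |J2  (source Se1 imposes e)
β0 |J1  (common-e at J2 fixed by 3)
β1 |I1  (J2: bond 3 brought effort, rest push out)
β2 |R1  (J1: bond 0 brought effort, rest push out)

β0 |J1
β1 |I1
β2 |R1
β3 |J2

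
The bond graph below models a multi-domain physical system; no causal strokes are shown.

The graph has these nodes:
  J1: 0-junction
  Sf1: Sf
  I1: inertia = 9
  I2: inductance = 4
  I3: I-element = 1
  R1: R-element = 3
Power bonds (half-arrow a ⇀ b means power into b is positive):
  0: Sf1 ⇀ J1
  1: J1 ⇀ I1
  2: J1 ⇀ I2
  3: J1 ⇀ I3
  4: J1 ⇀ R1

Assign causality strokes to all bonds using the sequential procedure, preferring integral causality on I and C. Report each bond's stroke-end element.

#0 stroke at Sf1  (Sf1 (Sf) sets flow on bond)
#1 stroke at I1  (I1: I, integral causality)
#2 stroke at I2  (I2 outputs flow p/I2)
#3 stroke at I3  (prefer integral on I3)
#4 stroke at J1  (only one effort-in slot at J1)

b0 →Sf1
b1 →I1
b2 →I2
b3 →I3
b4 →J1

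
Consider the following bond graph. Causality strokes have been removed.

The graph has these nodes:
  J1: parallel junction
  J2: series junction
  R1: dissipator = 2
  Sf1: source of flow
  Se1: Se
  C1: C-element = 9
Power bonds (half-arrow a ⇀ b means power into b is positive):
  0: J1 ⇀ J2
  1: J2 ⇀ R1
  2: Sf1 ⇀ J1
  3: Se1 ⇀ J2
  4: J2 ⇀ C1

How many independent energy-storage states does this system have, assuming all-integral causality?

β2 →Sf1  (source Sf1 imposes f)
β3 →J2  (Se1 fixes effort; stroke away)
β0 →J1  (J1 needs exactly one e-in)
β1 →J2  (J2 flow already set via bond 0)
β4 →J2  (common-f at J2 fixed by 0)

1  (C1 all integral)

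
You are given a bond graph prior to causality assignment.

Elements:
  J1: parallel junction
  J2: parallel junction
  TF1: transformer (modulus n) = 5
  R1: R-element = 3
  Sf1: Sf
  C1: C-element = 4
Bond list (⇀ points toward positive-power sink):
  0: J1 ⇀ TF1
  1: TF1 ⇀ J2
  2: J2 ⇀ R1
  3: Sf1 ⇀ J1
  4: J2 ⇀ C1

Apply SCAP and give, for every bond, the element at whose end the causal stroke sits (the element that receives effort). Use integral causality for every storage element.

#3 stroke at Sf1  (Sf1 fixes flow; stroke at Sf1)
#0 stroke at J1  (J1: last free bond brings effort in)
#1 stroke at TF1  (TF1: transformer flips bond 0)
#4 stroke at J2  (prefer integral on C1)
#2 stroke at R1  (J2: bond 4 brought effort, rest push out)

b0 stroke→J1
b1 stroke→TF1
b2 stroke→R1
b3 stroke→Sf1
b4 stroke→J2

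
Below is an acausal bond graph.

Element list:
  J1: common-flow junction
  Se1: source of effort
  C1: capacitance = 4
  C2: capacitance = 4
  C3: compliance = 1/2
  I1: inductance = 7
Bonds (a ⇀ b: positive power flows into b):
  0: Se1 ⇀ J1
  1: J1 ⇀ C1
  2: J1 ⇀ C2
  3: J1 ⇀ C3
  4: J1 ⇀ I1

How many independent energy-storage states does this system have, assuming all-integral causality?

4  (C1, C2, C3, I1 all integral)

b0 |J1  (Se1 fixes effort; stroke away)
b1 |J1  (prefer integral on C1)
b2 |J1  (prefer integral on C2)
b3 |J1  (prefer integral on C3)
b4 |I1  (J1 needs exactly one f-in)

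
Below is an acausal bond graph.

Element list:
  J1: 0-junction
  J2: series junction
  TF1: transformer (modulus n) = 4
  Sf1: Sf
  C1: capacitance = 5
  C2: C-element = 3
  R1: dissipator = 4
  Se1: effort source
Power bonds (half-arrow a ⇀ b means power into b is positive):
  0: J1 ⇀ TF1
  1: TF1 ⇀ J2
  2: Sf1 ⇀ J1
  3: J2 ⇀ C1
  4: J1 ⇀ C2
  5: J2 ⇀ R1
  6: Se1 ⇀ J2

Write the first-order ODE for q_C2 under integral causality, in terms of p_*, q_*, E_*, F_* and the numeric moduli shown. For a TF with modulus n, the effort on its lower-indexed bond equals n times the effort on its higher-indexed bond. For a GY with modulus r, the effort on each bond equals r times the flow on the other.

β2 stroke at Sf1  (Sf1: flow source, stroke at near end)
β6 stroke at J2  (source Se1 imposes e)
β3 stroke at J2  (C1: C, integral causality)
β4 stroke at J1  (C2 integral (e out))
β0 stroke at TF1  (0-jn J1 has e-setter on 4)
β1 stroke at J2  (TF TF1: opposite of bond 0)
β5 stroke at R1  (J2 needs exactly one f-in)

dq_C2/dt = -E_Se1/16 + F_Sf1 + q_C1/80 - q_C2/192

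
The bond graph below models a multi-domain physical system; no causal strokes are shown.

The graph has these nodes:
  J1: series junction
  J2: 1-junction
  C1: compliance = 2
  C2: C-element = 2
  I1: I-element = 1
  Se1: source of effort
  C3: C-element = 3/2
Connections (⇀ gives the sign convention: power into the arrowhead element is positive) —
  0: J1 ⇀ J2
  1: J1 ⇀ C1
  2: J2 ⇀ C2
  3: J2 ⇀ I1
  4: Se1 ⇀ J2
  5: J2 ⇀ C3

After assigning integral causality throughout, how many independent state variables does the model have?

4  (C1, C2, C3, I1 all integral)

bond 4 |J2  (Se1: effort source, stroke at far end)
bond 1 |J1  (prefer integral on C1)
bond 0 |J2  (J1: last free bond brings flow in)
bond 2 |J2  (C2 integral (e out))
bond 3 |I1  (I1 outputs flow p/I1)
bond 5 |J2  (J2 flow already set via bond 3)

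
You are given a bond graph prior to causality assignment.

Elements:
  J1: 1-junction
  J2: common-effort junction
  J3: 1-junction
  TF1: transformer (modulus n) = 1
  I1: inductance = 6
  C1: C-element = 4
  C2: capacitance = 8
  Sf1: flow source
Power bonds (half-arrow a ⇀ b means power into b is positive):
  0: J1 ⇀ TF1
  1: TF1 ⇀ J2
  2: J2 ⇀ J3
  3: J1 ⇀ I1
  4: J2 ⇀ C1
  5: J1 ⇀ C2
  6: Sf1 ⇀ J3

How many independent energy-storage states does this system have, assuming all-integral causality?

3  (C1, C2, I1 all integral)

β6 stroke at Sf1  (Sf1 (Sf) sets flow on bond)
β2 stroke at J3  (1-jn J3 has f-setter on 6)
β3 stroke at I1  (I1: I, integral causality)
β0 stroke at J1  (J1 flow already set via bond 3)
β5 stroke at J1  (common-f at J1 fixed by 3)
β1 stroke at TF1  (TF TF1: opposite of bond 0)
β4 stroke at J2  (only one effort-in slot at J2)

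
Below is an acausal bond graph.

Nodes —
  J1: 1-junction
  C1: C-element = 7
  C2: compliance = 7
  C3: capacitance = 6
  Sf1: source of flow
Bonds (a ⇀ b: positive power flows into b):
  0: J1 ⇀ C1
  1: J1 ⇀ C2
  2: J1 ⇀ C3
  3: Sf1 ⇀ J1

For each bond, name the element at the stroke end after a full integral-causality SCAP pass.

b0 stroke at J1
b1 stroke at J1
b2 stroke at J1
b3 stroke at Sf1

#3 stroke at Sf1  (Sf1: flow source, stroke at near end)
#0 stroke at J1  (J1 flow already set via bond 3)
#1 stroke at J1  (1-jn J1 has f-setter on 3)
#2 stroke at J1  (1-jn J1 has f-setter on 3)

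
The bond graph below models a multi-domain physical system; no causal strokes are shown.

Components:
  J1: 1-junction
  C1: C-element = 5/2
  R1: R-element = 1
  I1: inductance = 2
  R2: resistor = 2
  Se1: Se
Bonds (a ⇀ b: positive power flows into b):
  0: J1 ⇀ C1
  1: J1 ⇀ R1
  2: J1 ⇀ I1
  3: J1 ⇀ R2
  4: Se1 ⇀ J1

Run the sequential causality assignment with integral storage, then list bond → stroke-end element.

b0 →J1
b1 →J1
b2 →I1
b3 →J1
b4 →J1

β4 stroke at J1  (Se1 (Se) sets effort on bond)
β0 stroke at J1  (C1 outputs effort q/C1)
β2 stroke at I1  (prefer integral on I1)
β1 stroke at J1  (J1 flow already set via bond 2)
β3 stroke at J1  (J1 flow already set via bond 2)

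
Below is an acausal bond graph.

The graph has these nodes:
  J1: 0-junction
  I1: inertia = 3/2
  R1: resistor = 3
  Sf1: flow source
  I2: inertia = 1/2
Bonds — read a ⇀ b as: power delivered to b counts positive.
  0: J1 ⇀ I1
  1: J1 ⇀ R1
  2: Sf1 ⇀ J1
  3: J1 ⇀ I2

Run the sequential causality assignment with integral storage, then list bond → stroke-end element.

bond 0 →I1
bond 1 →J1
bond 2 →Sf1
bond 3 →I2

b2 stroke at Sf1  (source Sf1 imposes f)
b0 stroke at I1  (I1 outputs flow p/I1)
b3 stroke at I2  (I2 outputs flow p/I2)
b1 stroke at J1  (closing 0-jn rule on J1)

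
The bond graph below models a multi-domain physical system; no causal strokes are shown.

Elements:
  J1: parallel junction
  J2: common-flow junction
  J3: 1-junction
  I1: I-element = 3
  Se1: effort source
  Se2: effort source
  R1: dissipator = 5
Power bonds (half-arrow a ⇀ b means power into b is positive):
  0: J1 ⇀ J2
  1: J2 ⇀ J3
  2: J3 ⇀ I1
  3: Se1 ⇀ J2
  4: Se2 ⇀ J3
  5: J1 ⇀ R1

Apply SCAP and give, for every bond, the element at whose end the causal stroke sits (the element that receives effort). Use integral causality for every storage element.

b3 |J2  (Se1 fixes effort; stroke away)
b4 |J3  (source Se2 imposes e)
b2 |I1  (I1 outputs flow p/I1)
b1 |J3  (1-jn J3 has f-setter on 2)
b0 |J2  (J2 flow already set via bond 1)
b5 |J1  (closing 0-jn rule on J1)

β0 |J2
β1 |J3
β2 |I1
β3 |J2
β4 |J3
β5 |J1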